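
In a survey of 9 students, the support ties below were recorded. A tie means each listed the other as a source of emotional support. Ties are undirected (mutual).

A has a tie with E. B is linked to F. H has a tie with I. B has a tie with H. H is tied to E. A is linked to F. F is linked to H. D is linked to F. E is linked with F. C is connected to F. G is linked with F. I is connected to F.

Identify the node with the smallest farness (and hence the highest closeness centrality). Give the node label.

Farness (sum of distances to all others) for each node — A:14, B:14, C:15, D:15, E:13, F:8, G:15, H:12, I:14.
The smallest farness is 8, for F, so F has the highest closeness.

F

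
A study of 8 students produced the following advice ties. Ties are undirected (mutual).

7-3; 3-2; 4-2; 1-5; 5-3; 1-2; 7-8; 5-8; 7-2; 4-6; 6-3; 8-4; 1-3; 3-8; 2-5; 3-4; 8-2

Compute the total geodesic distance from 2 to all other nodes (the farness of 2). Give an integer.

8

Distances from 2: 1:1, 3:1, 4:1, 5:1, 6:2, 7:1, 8:1.
Sum = 1 + 1 + 1 + 1 + 2 + 1 + 1 = 8.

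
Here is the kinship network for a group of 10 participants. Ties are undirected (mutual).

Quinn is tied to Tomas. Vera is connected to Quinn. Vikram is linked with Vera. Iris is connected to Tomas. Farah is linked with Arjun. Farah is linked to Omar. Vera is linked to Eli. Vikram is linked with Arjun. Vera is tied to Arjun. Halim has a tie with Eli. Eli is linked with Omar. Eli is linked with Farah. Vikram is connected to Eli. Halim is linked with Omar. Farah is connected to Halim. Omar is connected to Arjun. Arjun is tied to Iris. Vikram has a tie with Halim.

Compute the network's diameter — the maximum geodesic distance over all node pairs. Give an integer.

Eccentricity of each node (its greatest distance to any other): Arjun:2, Eli:3, Farah:3, Halim:4, Iris:3, Omar:3, Quinn:3, Tomas:4, Vera:2, Vikram:3.
The maximum eccentricity is 4, realized for instance by the pair Halim–Tomas via Halim – Vikram – Arjun – Iris – Tomas. So the diameter is 4.

4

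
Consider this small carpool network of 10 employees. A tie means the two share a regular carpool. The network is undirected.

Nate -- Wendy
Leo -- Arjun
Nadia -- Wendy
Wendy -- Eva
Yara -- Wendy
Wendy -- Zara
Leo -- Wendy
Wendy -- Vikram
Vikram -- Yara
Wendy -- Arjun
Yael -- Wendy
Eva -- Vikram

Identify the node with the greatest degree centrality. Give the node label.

Wendy

Degrees — Arjun:2, Eva:2, Leo:2, Nadia:1, Nate:1, Vikram:3, Wendy:9, Yael:1, Yara:2, Zara:1.
The maximum is 9, attained only by Wendy.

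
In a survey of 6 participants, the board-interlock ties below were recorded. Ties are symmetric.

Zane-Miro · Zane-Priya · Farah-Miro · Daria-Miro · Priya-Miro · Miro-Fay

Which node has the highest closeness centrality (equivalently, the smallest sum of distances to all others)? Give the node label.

Farness (sum of distances to all others) for each node — Daria:9, Farah:9, Fay:9, Miro:5, Priya:8, Zane:8.
The smallest farness is 5, for Miro, so Miro has the highest closeness.

Miro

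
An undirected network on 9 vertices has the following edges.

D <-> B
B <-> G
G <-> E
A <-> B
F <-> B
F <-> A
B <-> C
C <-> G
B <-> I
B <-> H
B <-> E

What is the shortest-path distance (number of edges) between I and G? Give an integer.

2

One shortest route is I – B – G, which uses 2 edges, and I and G are not directly tied, so nothing shorter exists. So d(I,G) = 2.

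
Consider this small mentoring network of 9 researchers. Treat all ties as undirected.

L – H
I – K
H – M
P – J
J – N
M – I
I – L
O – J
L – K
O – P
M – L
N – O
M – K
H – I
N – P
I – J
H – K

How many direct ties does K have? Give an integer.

K is directly tied to H, I, L, and M. That is 4 neighbors, so the degree of K is 4.

4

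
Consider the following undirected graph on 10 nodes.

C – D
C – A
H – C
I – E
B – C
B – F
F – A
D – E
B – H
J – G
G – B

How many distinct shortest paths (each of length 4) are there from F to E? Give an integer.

The shortest distance is 4. The length-4 paths are: F–A–C–D–E; F–B–C–D–E.
That gives 2 distinct shortest paths.

2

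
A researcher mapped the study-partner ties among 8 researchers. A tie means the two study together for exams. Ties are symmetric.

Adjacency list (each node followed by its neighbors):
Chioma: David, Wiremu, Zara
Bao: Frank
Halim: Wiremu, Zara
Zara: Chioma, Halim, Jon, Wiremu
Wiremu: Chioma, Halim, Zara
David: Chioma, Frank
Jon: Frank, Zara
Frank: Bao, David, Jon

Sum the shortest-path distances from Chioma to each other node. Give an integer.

12

Distances from Chioma: Bao:3, David:1, Frank:2, Halim:2, Jon:2, Wiremu:1, Zara:1.
Sum = 3 + 1 + 2 + 2 + 2 + 1 + 1 = 12.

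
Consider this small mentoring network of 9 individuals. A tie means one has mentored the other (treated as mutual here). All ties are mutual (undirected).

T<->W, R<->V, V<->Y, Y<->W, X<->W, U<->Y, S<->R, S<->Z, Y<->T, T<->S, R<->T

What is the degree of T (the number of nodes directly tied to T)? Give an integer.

T is directly tied to R, S, W, and Y. That is 4 neighbors, so the degree of T is 4.

4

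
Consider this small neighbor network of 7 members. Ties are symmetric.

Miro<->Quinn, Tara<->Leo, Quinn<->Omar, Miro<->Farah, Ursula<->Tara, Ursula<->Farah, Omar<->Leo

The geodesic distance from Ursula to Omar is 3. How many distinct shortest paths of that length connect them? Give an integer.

1

The shortest distance is 3, and the only length-3 path is Ursula–Tara–Leo–Omar. So there is exactly 1 shortest path.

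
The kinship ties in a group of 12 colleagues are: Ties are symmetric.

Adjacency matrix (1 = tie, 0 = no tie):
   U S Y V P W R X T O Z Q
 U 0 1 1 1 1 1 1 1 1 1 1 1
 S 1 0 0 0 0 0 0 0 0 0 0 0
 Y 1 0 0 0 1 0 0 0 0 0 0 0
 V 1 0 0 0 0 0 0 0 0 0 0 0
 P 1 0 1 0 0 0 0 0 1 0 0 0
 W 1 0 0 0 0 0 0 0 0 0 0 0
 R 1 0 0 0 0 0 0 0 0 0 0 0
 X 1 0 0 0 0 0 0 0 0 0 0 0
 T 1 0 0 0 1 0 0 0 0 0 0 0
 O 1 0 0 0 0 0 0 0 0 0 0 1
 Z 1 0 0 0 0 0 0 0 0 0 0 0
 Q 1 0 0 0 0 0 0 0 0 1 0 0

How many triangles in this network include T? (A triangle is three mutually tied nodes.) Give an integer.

1

T's neighbors: P and U.
Neighbor pairs that are themselves tied: T–P–U. Each forms one triangle with T, for 1 in total.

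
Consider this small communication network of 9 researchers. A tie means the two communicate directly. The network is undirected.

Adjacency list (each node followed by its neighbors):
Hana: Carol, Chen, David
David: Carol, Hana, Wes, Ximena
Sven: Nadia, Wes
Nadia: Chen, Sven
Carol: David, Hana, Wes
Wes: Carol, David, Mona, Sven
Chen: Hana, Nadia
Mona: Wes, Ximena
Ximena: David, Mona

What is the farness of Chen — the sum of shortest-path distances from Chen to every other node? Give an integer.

18

Distances from Chen: Carol:2, David:2, Hana:1, Mona:4, Nadia:1, Sven:2, Wes:3, Ximena:3.
Sum = 2 + 2 + 1 + 4 + 1 + 2 + 3 + 3 = 18.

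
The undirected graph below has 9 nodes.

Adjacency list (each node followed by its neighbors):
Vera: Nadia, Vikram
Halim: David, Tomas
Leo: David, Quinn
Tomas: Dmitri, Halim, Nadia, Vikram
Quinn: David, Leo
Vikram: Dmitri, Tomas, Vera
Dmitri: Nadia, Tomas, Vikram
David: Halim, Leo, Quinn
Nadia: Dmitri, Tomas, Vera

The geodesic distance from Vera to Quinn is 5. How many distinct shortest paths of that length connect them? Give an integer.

The shortest distance is 5. The length-5 paths are: Vera–Nadia–Tomas–Halim–David–Quinn; Vera–Vikram–Tomas–Halim–David–Quinn.
That gives 2 distinct shortest paths.

2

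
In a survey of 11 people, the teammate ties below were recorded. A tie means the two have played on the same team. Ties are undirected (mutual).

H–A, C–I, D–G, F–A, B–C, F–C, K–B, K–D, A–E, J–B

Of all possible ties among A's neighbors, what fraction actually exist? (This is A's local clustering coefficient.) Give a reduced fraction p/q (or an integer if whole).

0

A's neighbors: E, F, and H (k = 3).
Possible neighbor pairs: C(3,2) = 3. Edges among them: none → e = 0.
Clustering(A) = 0/3 = 0.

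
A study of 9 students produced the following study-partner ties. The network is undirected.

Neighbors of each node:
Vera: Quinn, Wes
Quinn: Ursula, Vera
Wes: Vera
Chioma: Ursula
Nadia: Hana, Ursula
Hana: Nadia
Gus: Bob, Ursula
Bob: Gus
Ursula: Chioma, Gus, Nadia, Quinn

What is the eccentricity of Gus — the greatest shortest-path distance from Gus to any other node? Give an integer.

Distances from Gus: Bob:1, Chioma:2, Hana:3, Nadia:2, Quinn:2, Ursula:1, Vera:3, Wes:4.
The largest is 4 (to Wes), so the eccentricity of Gus is 4.

4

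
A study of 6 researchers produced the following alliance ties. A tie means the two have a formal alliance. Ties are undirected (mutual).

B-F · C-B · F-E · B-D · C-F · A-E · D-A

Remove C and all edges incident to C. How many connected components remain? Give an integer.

1

C's neighbors (B and F) remain reachable from one another through other ties, so the rest of the network stays in one piece.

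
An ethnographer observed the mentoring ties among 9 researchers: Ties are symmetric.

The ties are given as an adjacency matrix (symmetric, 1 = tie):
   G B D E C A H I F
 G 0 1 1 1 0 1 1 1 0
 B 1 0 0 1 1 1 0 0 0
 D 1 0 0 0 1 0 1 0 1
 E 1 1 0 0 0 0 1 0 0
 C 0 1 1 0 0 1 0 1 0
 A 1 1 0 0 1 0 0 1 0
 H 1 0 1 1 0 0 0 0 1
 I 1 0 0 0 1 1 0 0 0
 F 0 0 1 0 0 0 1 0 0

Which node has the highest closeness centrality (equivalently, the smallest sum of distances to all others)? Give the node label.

Farness (sum of distances to all others) for each node — A:13, B:13, C:12, D:12, E:13, F:17, G:10, H:12, I:14.
The smallest farness is 10, for G, so G has the highest closeness.

G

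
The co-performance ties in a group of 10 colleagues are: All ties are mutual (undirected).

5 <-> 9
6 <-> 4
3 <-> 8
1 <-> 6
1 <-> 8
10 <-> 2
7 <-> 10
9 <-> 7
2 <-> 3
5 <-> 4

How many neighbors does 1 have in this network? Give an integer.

2

1 is directly tied to 6 and 8. That is 2 neighbors, so the degree of 1 is 2.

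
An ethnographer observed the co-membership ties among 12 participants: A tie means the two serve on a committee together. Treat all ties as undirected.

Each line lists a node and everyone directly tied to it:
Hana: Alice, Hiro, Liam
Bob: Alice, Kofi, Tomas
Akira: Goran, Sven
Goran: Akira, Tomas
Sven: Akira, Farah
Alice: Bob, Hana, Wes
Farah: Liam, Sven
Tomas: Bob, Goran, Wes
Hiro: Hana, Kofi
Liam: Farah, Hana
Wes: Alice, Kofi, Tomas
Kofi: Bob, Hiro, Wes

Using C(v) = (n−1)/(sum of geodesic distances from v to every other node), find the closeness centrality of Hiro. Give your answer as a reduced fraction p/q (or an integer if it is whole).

Distances from Hiro: Akira:5, Alice:2, Bob:2, Farah:3, Goran:4, Hana:1, Kofi:1, Liam:2, Sven:4, Tomas:3, Wes:2. Sum = 29.
n = 12, so closeness = 11/29.

11/29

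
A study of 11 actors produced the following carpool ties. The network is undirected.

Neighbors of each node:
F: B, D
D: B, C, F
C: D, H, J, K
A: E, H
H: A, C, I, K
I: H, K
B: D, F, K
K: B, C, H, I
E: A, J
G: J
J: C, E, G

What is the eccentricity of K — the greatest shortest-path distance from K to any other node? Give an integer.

3

Distances from K: A:2, B:1, C:1, D:2, E:3, F:2, G:3, H:1, I:1, J:2.
The largest is 3 (to E and G), so the eccentricity of K is 3.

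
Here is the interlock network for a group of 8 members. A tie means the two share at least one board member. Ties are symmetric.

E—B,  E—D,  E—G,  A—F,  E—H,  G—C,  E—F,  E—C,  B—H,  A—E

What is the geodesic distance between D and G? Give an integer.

One shortest route is D – E – G, which uses 2 edges, and D and G are not directly tied, so nothing shorter exists. So d(D,G) = 2.

2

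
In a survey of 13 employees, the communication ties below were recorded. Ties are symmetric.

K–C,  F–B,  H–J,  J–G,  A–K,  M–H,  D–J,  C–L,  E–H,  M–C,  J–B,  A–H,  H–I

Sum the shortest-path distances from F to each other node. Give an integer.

44

Distances from F: A:4, B:1, C:5, D:3, E:4, G:3, H:3, I:4, J:2, K:5, L:6, M:4.
Sum = 4 + 1 + 5 + 3 + 4 + 3 + 3 + 4 + 2 + 5 + 6 + 4 = 44.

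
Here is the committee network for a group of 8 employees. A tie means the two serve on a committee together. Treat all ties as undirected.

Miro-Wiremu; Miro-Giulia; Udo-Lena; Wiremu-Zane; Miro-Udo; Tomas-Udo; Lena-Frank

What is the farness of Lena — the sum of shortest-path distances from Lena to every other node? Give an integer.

Distances from Lena: Frank:1, Giulia:3, Miro:2, Tomas:2, Udo:1, Wiremu:3, Zane:4.
Sum = 1 + 3 + 2 + 2 + 1 + 3 + 4 = 16.

16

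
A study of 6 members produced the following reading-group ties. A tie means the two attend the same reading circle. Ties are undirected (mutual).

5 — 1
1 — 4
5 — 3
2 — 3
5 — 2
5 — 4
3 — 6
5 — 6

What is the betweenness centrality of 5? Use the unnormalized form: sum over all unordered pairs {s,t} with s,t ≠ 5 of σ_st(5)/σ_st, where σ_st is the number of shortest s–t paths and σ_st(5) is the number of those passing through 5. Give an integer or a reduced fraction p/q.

13/2

Pairs whose geodesics pass through 5 — 2–1: 1; 2–4: 1; 2–6: 1/2; 3–1: 1; 3–4: 1; 1–6: 1; 4–6: 1.
All other pairs contribute 0.
Summing the contributions gives betweenness(5) = 13/2.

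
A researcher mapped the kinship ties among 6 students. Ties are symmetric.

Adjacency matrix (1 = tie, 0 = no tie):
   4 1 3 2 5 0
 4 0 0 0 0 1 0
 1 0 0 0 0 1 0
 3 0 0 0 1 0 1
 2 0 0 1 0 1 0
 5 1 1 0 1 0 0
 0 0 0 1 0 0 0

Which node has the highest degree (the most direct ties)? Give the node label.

5

Degrees — 0:1, 1:1, 2:2, 3:2, 4:1, 5:3.
The maximum is 3, attained only by 5.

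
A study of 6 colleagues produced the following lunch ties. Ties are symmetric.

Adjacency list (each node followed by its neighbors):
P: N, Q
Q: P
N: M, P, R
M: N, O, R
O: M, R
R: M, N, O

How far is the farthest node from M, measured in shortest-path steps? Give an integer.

3

Distances from M: N:1, O:1, P:2, Q:3, R:1.
The largest is 3 (to Q), so the eccentricity of M is 3.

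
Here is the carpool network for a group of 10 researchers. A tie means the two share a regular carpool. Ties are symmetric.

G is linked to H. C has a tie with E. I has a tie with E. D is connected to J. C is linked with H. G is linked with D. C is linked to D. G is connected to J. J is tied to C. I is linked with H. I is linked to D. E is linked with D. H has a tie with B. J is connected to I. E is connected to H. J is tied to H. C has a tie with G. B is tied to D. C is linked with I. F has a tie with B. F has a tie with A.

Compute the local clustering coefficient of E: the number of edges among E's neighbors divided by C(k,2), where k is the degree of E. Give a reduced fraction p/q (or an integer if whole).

E's neighbors: C, D, H, and I (k = 4).
Possible neighbor pairs: C(4,2) = 6. Edges among them: C–D, C–H, C–I, D–I, H–I → e = 5.
Clustering(E) = 5/6.

5/6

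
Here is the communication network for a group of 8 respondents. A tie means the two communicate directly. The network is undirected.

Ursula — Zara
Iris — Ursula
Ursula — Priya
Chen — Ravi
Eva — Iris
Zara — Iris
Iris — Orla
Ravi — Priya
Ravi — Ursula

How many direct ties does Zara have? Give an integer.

2

Zara is directly tied to Iris and Ursula. That is 2 neighbors, so the degree of Zara is 2.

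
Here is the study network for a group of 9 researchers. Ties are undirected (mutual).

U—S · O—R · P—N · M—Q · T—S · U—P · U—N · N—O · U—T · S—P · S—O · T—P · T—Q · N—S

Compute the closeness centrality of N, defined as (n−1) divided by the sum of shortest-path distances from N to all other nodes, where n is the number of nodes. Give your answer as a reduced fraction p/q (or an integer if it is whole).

8/15

Distances from N: M:4, O:1, P:1, Q:3, R:2, S:1, T:2, U:1. Sum = 15.
n = 9, so closeness = 8/15.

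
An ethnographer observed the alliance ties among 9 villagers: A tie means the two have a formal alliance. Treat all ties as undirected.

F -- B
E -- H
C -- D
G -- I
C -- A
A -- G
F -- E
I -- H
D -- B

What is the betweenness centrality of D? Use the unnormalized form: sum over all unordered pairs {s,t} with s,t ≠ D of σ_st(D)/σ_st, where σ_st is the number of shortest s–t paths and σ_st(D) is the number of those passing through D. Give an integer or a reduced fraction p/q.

6

Pairs whose geodesics pass through D — G–B: 1; E–C: 1; F–C: 1; F–A: 1; B–C: 1; B–A: 1.
All other pairs contribute 0.
Summing the contributions gives betweenness(D) = 6.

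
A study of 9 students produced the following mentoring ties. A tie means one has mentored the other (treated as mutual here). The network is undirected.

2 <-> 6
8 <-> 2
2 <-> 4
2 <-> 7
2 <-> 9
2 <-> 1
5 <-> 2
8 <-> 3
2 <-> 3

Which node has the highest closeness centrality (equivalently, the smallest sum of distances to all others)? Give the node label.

2

Farness (sum of distances to all others) for each node — 1:15, 2:8, 3:14, 4:15, 5:15, 6:15, 7:15, 8:14, 9:15.
The smallest farness is 8, for 2, so 2 has the highest closeness.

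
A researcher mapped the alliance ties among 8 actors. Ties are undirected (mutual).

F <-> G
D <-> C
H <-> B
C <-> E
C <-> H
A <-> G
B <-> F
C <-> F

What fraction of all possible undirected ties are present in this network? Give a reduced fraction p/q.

There are 8 edges and 8 nodes, so the maximum possible is C(8,2) = 28.
Density = 8/28 = 2/7.

2/7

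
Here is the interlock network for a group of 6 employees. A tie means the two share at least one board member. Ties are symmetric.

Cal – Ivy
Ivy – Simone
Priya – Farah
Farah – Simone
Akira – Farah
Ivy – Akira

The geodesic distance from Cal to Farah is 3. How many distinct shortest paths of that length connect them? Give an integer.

The shortest distance is 3. The length-3 paths are: Cal–Ivy–Akira–Farah; Cal–Ivy–Simone–Farah.
That gives 2 distinct shortest paths.

2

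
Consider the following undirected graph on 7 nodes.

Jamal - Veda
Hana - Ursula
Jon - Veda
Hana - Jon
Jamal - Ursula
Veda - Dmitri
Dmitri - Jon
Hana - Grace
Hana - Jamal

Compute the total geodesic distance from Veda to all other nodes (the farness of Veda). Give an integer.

Distances from Veda: Dmitri:1, Grace:3, Hana:2, Jamal:1, Jon:1, Ursula:2.
Sum = 1 + 3 + 2 + 1 + 1 + 2 = 10.

10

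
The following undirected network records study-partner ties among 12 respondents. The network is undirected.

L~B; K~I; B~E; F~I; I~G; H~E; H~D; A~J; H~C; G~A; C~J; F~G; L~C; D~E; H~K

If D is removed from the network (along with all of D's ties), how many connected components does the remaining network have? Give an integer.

D's neighbors (E and H) remain reachable from one another through other ties, so the rest of the network stays in one piece.

1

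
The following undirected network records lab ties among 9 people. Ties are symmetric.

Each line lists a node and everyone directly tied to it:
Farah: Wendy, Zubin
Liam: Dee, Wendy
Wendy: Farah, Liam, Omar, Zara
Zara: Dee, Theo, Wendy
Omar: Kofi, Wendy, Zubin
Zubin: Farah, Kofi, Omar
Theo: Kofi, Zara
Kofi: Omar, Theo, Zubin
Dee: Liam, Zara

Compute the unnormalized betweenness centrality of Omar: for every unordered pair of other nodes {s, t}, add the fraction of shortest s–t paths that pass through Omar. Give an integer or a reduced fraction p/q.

Pairs whose geodesics pass through Omar — Kofi–Wendy: 1; Kofi–Liam: 1; Zubin–Wendy: 1/2; Zubin–Liam: 1/2; Zubin–Dee: 2/5; Zubin–Zara: 1/3.
All other pairs contribute 0.
Summing the contributions gives betweenness(Omar) = 56/15.

56/15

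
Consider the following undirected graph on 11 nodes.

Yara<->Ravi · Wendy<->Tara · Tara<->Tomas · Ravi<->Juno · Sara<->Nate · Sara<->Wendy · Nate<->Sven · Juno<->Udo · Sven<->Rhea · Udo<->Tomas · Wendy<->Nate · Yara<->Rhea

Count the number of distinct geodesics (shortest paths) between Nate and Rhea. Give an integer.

1

The shortest distance is 2, and the only length-2 path is Nate–Sven–Rhea. So there is exactly 1 shortest path.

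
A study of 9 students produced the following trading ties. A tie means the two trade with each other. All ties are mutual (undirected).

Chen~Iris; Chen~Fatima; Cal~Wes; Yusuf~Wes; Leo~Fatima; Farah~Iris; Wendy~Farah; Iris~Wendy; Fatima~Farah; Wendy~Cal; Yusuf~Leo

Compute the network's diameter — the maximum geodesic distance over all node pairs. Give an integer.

Eccentricity of each node (its greatest distance to any other): Cal:3, Chen:4, Farah:3, Fatima:3, Iris:4, Leo:3, Wendy:3, Wes:4, Yusuf:4.
The maximum eccentricity is 4, realized for instance by the pair Yusuf–Iris via Yusuf – Leo – Fatima – Chen – Iris. So the diameter is 4.

4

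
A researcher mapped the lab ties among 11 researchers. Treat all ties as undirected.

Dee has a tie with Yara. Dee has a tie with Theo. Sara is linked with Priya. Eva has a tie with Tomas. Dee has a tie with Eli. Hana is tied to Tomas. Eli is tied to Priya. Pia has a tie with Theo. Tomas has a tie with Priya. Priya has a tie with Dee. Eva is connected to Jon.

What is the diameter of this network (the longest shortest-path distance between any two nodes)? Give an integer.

6

Eccentricity of each node (its greatest distance to any other): Dee:4, Eli:4, Eva:5, Hana:5, Jon:6, Pia:6, Priya:3, Sara:4, Theo:5, Tomas:4, Yara:5.
The maximum eccentricity is 6, realized for instance by the pair Jon–Pia via Jon – Eva – Tomas – Priya – Dee – Theo – Pia. So the diameter is 6.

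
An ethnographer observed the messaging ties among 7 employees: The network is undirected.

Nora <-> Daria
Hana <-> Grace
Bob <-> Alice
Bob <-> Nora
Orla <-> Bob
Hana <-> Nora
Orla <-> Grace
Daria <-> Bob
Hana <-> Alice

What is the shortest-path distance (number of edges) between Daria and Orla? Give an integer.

One shortest route is Daria – Bob – Orla, which uses 2 edges, and Daria and Orla are not directly tied, so nothing shorter exists. So d(Daria,Orla) = 2.

2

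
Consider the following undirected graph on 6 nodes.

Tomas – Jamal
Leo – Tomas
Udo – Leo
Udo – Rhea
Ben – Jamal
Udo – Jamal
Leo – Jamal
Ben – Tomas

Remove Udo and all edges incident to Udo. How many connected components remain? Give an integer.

2

Without Udo, the remaining ties split the others into: {Ben, Jamal, Leo, Tomas}; {Rhea}.
That's 2 separate components.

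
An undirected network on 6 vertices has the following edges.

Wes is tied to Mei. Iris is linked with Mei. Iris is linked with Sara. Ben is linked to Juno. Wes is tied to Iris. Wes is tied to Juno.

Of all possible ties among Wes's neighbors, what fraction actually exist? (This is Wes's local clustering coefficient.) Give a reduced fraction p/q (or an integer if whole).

1/3

Wes's neighbors: Iris, Juno, and Mei (k = 3).
Possible neighbor pairs: C(3,2) = 3. Edges among them: Iris–Mei → e = 1.
Clustering(Wes) = 1/3.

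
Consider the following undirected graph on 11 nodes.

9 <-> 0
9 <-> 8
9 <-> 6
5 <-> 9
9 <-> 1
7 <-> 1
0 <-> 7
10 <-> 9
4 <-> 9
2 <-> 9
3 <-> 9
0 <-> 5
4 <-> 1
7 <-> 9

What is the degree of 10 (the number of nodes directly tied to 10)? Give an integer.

1

10 is directly tied to 9. That is 1 neighbor, so the degree of 10 is 1.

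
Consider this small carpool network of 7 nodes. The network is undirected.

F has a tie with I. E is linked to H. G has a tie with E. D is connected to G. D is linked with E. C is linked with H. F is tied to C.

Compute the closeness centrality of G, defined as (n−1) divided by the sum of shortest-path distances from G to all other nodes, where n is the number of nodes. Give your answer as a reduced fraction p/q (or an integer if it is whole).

3/8

Distances from G: C:3, D:1, E:1, F:4, H:2, I:5. Sum = 16.
n = 7, so closeness = 6/16 = 3/8.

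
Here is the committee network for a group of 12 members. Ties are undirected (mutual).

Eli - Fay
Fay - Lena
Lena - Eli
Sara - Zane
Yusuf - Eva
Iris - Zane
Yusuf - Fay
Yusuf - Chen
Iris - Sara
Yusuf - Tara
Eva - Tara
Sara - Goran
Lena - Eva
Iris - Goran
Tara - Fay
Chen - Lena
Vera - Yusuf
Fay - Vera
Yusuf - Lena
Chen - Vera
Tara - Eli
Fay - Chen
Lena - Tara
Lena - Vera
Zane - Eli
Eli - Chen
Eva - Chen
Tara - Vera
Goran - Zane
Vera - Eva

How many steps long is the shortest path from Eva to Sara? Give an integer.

4

One shortest route is Eva – Tara – Eli – Zane – Sara, which uses 4 edges, and at distance 3 from Eva we only reach {Zane}, which does not include Sara. So d(Eva,Sara) = 4.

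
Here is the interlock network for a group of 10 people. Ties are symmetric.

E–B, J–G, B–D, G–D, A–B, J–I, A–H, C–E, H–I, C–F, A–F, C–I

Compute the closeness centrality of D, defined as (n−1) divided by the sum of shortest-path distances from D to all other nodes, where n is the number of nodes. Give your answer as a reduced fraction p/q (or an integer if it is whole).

Distances from D: A:2, B:1, C:3, E:2, F:3, G:1, H:3, I:3, J:2. Sum = 20.
n = 10, so closeness = 9/20.

9/20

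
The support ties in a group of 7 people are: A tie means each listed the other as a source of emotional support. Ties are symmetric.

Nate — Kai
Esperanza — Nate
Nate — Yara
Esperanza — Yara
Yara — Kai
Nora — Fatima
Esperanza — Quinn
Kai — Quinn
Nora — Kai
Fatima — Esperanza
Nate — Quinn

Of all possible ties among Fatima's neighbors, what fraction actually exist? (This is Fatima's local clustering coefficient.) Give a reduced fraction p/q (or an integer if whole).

0

Fatima's neighbors: Esperanza and Nora (k = 2).
Possible neighbor pairs: C(2,2) = 1. Edges among them: none → e = 0.
Clustering(Fatima) = 0/1.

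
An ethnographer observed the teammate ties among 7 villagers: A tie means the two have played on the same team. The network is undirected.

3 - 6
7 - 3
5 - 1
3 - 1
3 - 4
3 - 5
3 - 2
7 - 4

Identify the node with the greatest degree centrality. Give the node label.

3

Degrees — 1:2, 2:1, 3:6, 4:2, 5:2, 6:1, 7:2.
The maximum is 6, attained only by 3.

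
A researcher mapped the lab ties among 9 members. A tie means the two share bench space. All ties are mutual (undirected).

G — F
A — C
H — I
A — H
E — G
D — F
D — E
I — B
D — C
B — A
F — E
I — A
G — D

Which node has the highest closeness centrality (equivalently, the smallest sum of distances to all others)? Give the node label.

C

Farness (sum of distances to all others) for each node — A:15, B:21, C:14, D:15, E:20, F:20, G:20, H:21, I:20.
The smallest farness is 14, for C, so C has the highest closeness.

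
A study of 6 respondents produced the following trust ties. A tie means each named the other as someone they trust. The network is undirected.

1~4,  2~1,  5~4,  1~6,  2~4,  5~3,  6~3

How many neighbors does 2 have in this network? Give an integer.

2

2 is directly tied to 1 and 4. That is 2 neighbors, so the degree of 2 is 2.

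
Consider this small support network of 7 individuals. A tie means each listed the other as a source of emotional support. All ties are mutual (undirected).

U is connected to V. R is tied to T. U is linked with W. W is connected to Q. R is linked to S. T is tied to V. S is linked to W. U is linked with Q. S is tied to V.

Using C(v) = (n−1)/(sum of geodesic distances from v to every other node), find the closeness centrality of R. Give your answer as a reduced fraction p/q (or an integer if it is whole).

1/2

Distances from R: Q:3, S:1, T:1, U:3, V:2, W:2. Sum = 12.
n = 7, so closeness = 6/12 = 1/2.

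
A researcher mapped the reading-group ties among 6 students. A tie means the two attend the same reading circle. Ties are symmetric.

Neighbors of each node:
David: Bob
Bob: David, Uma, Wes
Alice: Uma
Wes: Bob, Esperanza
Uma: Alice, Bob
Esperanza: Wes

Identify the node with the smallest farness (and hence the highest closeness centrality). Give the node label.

Farness (sum of distances to all others) for each node — Alice:13, Bob:7, David:11, Esperanza:13, Uma:9, Wes:9.
The smallest farness is 7, for Bob, so Bob has the highest closeness.

Bob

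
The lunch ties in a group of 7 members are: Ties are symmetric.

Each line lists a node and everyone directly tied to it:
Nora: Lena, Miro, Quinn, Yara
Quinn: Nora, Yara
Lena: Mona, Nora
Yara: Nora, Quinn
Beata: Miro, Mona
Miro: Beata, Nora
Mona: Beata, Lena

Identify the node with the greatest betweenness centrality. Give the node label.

Nora

Unnormalized betweenness of each node: Beata:1, Lena:3, Miro:3, Mona:1, Nora:9, Quinn:0, Yara:0.
Nora has the largest value, 9, making it the main broker — the node through which the most shortest paths run.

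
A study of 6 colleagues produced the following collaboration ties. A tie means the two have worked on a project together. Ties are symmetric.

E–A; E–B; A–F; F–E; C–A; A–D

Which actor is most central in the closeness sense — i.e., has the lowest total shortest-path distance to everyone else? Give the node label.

A

Farness (sum of distances to all others) for each node — A:6, B:11, C:10, D:10, E:7, F:8.
The smallest farness is 6, for A, so A has the highest closeness.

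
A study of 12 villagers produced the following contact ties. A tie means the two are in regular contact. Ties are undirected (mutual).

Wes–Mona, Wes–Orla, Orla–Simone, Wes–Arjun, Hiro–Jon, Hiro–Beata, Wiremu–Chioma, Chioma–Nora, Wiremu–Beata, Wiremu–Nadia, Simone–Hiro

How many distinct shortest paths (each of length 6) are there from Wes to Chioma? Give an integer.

1

The shortest distance is 6, and the only length-6 path is Wes–Orla–Simone–Hiro–Beata–Wiremu–Chioma. So there is exactly 1 shortest path.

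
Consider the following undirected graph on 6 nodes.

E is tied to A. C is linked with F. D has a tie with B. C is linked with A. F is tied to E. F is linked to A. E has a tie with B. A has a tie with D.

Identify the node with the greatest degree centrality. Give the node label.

Degrees — A:4, B:2, C:2, D:2, E:3, F:3.
The maximum is 4, attained only by A.

A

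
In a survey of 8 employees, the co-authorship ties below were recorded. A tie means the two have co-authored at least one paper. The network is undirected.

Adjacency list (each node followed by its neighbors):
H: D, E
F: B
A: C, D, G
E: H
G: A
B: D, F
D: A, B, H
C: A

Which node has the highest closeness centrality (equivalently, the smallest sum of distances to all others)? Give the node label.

Farness (sum of distances to all others) for each node — A:13, B:15, C:19, D:11, E:21, F:21, G:19, H:15.
The smallest farness is 11, for D, so D has the highest closeness.

D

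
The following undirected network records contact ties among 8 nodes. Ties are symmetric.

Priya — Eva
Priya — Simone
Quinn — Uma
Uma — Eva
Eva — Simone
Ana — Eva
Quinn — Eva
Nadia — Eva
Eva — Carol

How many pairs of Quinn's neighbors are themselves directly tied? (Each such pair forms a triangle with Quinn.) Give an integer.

1

Quinn's neighbors: Eva and Uma.
Neighbor pairs that are themselves tied: Quinn–Eva–Uma. Each forms one triangle with Quinn, for 1 in total.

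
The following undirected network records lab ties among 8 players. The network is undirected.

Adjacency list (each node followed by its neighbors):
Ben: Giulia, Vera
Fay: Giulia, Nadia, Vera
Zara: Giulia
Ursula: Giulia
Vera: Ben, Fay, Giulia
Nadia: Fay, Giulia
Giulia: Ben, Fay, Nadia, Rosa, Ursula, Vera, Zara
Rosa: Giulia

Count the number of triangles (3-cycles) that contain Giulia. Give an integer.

Giulia's neighbors: Ben, Fay, Nadia, Rosa, Ursula, Vera, and Zara.
Neighbor pairs that are themselves tied: Giulia–Ben–Vera; Giulia–Fay–Nadia; Giulia–Fay–Vera. Each forms one triangle with Giulia, for 3 in total.

3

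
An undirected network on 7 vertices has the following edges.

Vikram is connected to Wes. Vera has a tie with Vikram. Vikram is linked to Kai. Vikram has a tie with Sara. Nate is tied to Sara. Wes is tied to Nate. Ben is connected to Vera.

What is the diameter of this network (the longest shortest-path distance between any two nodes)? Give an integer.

Eccentricity of each node (its greatest distance to any other): Ben:4, Kai:3, Nate:4, Sara:3, Vera:3, Vikram:2, Wes:3.
The maximum eccentricity is 4, realized for instance by the pair Ben–Nate via Ben – Vera – Vikram – Wes – Nate. So the diameter is 4.

4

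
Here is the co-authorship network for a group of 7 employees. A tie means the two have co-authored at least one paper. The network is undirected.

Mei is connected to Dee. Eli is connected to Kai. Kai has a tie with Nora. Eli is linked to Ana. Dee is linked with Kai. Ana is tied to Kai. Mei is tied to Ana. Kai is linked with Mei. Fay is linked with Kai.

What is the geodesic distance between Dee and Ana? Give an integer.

2

One shortest route is Dee – Kai – Ana, which uses 2 edges, and Dee and Ana are not directly tied, so nothing shorter exists. So d(Dee,Ana) = 2.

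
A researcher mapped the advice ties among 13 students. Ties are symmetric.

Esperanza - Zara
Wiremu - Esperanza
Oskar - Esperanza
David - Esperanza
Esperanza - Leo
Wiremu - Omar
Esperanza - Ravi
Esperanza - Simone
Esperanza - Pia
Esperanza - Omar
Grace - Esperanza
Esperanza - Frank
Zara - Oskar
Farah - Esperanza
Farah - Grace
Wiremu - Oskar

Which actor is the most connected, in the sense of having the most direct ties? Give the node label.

Degrees — David:1, Esperanza:12, Farah:2, Frank:1, Grace:2, Leo:1, Omar:2, Oskar:3, Pia:1, Ravi:1, Simone:1, Wiremu:3, Zara:2.
The maximum is 12, attained only by Esperanza.

Esperanza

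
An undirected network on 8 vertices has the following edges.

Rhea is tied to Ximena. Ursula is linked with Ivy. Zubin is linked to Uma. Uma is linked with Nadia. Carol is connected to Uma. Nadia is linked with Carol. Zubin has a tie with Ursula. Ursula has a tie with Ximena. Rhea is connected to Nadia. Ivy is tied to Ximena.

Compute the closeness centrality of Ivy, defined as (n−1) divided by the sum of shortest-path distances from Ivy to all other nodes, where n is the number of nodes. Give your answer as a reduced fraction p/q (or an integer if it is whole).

Distances from Ivy: Carol:4, Nadia:3, Rhea:2, Uma:3, Ursula:1, Ximena:1, Zubin:2. Sum = 16.
n = 8, so closeness = 7/16.

7/16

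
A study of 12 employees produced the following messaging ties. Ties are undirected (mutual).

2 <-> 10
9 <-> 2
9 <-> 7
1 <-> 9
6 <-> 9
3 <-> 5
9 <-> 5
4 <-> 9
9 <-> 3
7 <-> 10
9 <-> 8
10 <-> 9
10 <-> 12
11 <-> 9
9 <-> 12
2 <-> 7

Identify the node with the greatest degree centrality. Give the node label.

Degrees — 1:1, 2:3, 3:2, 4:1, 5:2, 6:1, 7:3, 8:1, 9:11, 10:4, 11:1, 12:2.
The maximum is 11, attained only by 9.

9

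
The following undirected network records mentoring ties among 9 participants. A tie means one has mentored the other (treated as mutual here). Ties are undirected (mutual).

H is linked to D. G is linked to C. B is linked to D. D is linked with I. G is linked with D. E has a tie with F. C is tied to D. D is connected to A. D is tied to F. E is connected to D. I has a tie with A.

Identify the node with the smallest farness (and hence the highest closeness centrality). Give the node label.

Farness (sum of distances to all others) for each node — A:14, B:15, C:14, D:8, E:14, F:14, G:14, H:15, I:14.
The smallest farness is 8, for D, so D has the highest closeness.

D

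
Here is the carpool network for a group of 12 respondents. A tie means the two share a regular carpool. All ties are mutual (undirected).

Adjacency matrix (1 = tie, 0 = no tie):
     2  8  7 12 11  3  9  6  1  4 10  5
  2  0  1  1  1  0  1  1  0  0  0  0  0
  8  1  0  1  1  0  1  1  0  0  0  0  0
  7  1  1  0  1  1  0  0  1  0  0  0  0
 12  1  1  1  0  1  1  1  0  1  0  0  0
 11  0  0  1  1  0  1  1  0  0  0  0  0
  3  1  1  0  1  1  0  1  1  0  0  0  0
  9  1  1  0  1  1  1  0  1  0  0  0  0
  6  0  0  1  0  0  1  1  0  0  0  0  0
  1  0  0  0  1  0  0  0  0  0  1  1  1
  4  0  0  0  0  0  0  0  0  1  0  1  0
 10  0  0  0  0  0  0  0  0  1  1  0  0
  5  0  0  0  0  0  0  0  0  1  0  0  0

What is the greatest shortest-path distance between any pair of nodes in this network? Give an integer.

4

Eccentricity of each node (its greatest distance to any other): 1:3, 2:3, 3:3, 4:4, 5:4, 6:4, 7:3, 8:3, 9:3, 10:4, 11:3, 12:2.
The maximum eccentricity is 4, realized for instance by the pair 6–4 via 6 – 7 – 12 – 1 – 4. So the diameter is 4.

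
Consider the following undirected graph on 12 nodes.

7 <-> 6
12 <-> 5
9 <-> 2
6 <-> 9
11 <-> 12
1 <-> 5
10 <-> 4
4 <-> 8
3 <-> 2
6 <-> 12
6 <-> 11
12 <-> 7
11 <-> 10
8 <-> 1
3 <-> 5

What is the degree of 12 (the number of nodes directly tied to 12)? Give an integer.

4

12 is directly tied to 5, 6, 7, and 11. That is 4 neighbors, so the degree of 12 is 4.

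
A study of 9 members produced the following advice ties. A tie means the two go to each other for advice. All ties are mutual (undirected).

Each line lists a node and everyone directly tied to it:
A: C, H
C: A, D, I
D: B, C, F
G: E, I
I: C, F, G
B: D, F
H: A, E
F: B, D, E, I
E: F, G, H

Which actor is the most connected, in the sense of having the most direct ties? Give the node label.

F

Degrees — A:2, B:2, C:3, D:3, E:3, F:4, G:2, H:2, I:3.
The maximum is 4, attained only by F.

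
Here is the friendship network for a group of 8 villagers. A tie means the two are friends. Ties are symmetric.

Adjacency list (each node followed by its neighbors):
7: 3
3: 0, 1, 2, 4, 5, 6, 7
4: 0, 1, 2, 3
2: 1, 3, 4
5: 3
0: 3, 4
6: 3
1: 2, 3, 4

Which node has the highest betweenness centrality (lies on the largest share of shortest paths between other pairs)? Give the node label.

Unnormalized betweenness of each node: 0:0, 1:0, 2:0, 3:16, 4:1, 5:0, 6:0, 7:0.
3 has the largest value, 16, making it the main broker — the node through which the most shortest paths run.

3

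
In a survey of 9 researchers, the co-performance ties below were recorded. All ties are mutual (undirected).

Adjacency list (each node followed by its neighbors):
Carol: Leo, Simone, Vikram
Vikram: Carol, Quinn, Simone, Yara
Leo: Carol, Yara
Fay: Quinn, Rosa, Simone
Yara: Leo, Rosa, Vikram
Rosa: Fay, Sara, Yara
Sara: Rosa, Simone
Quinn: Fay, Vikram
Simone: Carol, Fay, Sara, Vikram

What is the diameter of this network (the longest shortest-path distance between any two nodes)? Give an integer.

Eccentricity of each node (its greatest distance to any other): Carol:3, Fay:3, Leo:3, Quinn:3, Rosa:3, Sara:3, Simone:2, Vikram:2, Yara:2.
The maximum eccentricity is 3, realized for instance by the pair Quinn–Leo via Quinn – Vikram – Yara – Leo. So the diameter is 3.

3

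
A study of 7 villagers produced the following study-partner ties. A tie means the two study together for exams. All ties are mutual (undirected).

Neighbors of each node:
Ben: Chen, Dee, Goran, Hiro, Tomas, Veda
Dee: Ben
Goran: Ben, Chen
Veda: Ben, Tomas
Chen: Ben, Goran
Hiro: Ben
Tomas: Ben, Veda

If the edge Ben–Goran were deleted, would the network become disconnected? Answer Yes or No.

No

Even without that edge, Ben still reaches Goran via Ben – Chen – Goran, so the network stays connected. Not a bridge.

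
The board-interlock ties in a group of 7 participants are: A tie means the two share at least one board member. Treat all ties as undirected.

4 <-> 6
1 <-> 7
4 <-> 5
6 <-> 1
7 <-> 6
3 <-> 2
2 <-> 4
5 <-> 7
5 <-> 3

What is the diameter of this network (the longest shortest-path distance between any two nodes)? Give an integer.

3

Eccentricity of each node (its greatest distance to any other): 1:3, 2:3, 3:3, 4:2, 5:2, 6:3, 7:3.
The maximum eccentricity is 3, realized for instance by the pair 2–7 via 2 – 4 – 5 – 7. So the diameter is 3.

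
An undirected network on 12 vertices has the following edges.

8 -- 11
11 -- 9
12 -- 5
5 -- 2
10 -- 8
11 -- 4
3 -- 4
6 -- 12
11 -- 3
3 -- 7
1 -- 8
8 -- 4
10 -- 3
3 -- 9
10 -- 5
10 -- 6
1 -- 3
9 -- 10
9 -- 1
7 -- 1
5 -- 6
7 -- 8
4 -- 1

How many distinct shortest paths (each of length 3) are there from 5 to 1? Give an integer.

3

The shortest distance is 3. The length-3 paths are: 5–10–3–1; 5–10–8–1; 5–10–9–1.
That gives 3 distinct shortest paths.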